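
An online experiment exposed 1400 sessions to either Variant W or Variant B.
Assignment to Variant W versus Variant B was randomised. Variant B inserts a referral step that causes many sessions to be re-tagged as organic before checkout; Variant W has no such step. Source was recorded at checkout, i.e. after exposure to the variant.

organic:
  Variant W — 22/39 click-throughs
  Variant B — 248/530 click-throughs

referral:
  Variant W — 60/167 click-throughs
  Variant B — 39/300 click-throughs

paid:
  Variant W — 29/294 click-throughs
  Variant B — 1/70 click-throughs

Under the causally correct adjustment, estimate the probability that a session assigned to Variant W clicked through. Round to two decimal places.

Traffic source is recorded after the variant and is itself shifted by it — it sits on the causal path from variant to outcome. Conditioning on a mediator would strip out part of the effect we want; the pooled comparison gives the total causal effect.
So P(outcome | do(Variant W)) is just the pooled rate for Variant W: 111/500 = 0.222.

0.22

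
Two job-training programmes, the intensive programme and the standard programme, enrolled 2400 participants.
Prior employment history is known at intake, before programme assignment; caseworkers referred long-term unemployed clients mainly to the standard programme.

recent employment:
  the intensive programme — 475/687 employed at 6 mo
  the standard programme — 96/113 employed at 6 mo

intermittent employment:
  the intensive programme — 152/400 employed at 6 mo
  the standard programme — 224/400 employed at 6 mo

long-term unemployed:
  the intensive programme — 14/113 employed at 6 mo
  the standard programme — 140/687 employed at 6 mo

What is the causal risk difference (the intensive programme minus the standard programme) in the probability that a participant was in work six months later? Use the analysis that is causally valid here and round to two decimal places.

Nothing the programme does changes prior employment history; the imbalance is an allocation artefact. With prior employment history also predicting the outcome, the pooled figure is confounded, and the within-stratum comparison is the causal one.
Adjusting over the population distribution of prior employment history: 0.333·(0.691−0.850) + 0.333·(0.380−0.560) + 0.333·(0.124−0.204) = -0.139.

-0.14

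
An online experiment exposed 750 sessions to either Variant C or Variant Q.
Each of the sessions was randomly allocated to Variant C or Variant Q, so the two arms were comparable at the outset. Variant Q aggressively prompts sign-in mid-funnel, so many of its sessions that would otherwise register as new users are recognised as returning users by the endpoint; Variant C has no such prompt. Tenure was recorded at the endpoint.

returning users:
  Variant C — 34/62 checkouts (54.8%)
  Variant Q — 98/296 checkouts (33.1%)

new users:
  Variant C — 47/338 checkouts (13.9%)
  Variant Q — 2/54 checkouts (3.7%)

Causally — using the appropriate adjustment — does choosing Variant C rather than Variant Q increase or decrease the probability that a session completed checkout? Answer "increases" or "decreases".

decreases

The distribution of user tenure is itself part of what the variant does — it is an intermediate outcome. Holding it fixed would remove that part of the effect; the total effect is the pooled difference.
Pooled: Variant C 20.2% vs Variant Q 28.6%; Variant Q is higher overall.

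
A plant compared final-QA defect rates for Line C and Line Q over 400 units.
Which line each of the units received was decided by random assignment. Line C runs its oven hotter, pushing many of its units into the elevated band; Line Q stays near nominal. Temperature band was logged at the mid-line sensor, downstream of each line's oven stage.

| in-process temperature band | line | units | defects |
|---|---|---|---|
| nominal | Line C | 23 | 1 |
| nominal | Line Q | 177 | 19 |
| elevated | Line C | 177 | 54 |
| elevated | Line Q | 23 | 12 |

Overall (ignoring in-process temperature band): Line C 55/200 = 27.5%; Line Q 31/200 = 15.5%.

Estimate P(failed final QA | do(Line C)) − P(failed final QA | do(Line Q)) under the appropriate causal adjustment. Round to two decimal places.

Line C is lower inside every in-process temperature band stratum but Line Q is lower in aggregate. Whether to stratify depends on how in-process temperature band relates to the line.
In-process temperature band is downstream of the line. One should not condition on a consequence of treatment, so the overall rates are the right comparison.
The causal difference is the pooled difference: 0.275 − 0.155 = +0.120.

+0.12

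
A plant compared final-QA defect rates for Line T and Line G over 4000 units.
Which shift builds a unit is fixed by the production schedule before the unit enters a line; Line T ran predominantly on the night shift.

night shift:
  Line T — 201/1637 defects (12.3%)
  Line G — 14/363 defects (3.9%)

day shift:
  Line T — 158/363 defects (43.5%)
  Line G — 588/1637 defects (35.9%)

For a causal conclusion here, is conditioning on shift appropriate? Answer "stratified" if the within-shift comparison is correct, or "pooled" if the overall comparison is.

Shift differs across lines for reasons unrelated to any effect of the line itself, and it separately predicts the outcome — a classic confounder. We must compare within shift levels.
Within each level — night shift: 12.3% vs 3.9%; day shift: 43.5% vs 35.9% — Line G is lower every time.

stratified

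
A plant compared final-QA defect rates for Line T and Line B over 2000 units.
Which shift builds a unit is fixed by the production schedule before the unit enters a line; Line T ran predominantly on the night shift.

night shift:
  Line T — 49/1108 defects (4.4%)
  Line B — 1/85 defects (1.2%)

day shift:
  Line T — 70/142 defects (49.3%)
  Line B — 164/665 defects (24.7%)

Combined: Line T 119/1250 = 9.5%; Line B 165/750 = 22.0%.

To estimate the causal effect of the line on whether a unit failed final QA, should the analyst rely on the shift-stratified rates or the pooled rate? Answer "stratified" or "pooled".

Within every shift level Line B has the lower rate, yet pooled Line T does — Simpson's reversal.
Here shift is a common cause — it drives both which line a case falls under and the outcome. The crude comparison mixes populations; the stratum-specific rates are the causally relevant ones.
Within each level — night shift: 4.4% vs 1.2%; day shift: 49.3% vs 24.7% — Line B is lower every time.

stratified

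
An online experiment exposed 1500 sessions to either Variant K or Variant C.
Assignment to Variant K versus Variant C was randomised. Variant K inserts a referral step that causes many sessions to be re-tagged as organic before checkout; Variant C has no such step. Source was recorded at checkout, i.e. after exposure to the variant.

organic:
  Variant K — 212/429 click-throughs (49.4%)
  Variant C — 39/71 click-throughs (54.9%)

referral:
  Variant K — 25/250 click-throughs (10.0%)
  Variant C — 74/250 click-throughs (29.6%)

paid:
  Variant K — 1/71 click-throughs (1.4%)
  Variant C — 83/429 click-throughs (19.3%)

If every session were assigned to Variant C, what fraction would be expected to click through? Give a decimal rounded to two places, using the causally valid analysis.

0.26

The stratified and pooled comparisons disagree (Variant C wins within each traffic source; Variant K wins overall), so the answer turns on the causal role of traffic source.
Traffic source here is a post-treatment variable shaped by the variant; conditioning on it would introduce bias rather than remove it. The overall comparison is the causal one.
So P(outcome | do(Variant C)) is just the pooled rate for Variant C: 196/750 = 0.261.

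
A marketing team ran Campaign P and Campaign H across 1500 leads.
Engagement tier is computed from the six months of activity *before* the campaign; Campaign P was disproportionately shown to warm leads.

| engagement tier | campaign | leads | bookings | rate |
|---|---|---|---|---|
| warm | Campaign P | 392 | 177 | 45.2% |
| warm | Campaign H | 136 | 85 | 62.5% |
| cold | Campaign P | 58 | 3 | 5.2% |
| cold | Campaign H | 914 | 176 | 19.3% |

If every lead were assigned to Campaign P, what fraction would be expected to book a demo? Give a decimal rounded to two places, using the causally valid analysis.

Within every engagement tier level Campaign H has the higher rate, yet pooled Campaign P does — Simpson's reversal.
Engagement tier is set before the campaign has any effect — it is not caused by the campaign — and it independently drives the outcome. That makes it a confounder, so the causal comparison is within engagement tier levels.
Standardising Campaign P to the population engagement tier mix: 0.352·177/392 + 0.648·3/58 = 0.192.

0.19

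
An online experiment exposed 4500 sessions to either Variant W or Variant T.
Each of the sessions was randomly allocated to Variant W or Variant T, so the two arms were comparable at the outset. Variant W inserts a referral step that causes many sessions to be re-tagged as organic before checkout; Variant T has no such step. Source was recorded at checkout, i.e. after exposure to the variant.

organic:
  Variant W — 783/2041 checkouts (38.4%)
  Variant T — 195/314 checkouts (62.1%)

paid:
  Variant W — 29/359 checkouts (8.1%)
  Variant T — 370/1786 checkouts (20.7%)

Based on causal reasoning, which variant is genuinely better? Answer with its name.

Within every traffic source level Variant T has the higher rate, yet pooled Variant W does — Simpson's reversal.
Traffic source here is a post-treatment variable shaped by the variant; conditioning on it would introduce bias rather than remove it. The overall comparison is the causal one.
Pooled: Variant W 33.8% vs Variant T 26.9%; Variant W is higher overall.

Variant W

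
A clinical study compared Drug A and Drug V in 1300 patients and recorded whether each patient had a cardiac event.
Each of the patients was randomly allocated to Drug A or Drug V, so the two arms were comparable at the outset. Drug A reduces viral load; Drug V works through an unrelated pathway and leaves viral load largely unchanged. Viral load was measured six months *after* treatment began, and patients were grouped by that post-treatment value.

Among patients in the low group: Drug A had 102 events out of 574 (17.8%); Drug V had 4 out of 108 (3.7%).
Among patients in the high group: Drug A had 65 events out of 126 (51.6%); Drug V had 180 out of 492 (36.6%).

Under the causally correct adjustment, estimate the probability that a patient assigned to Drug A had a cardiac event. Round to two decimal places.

0.24

The distribution of viral load is itself part of what the drug does — it is an intermediate outcome. Holding it fixed would remove that part of the effect; the total effect is the pooled difference.
So P(outcome | do(Drug A)) is just the pooled rate for Drug A: 167/700 = 0.239.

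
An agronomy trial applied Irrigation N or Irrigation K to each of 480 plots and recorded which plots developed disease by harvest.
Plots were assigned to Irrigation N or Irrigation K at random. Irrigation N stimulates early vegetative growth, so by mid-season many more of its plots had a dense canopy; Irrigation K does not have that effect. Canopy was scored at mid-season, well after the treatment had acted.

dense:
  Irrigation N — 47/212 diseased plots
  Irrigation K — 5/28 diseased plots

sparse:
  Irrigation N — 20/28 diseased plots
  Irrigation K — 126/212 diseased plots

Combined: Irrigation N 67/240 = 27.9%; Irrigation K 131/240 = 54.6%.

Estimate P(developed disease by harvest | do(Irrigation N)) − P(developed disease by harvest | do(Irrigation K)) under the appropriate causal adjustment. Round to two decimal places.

-0.27

The stratified and pooled comparisons disagree (Irrigation K wins within each mid-season canopy; Irrigation N wins overall), so the answer turns on the causal role of mid-season canopy.
Mid-season canopy is recorded after the irrigation and is itself shifted by it — it sits on the causal path from irrigation to outcome. Conditioning on a mediator would strip out part of the effect we want; the pooled comparison gives the total causal effect.
The causal difference is the pooled difference: 0.279 − 0.546 = -0.267.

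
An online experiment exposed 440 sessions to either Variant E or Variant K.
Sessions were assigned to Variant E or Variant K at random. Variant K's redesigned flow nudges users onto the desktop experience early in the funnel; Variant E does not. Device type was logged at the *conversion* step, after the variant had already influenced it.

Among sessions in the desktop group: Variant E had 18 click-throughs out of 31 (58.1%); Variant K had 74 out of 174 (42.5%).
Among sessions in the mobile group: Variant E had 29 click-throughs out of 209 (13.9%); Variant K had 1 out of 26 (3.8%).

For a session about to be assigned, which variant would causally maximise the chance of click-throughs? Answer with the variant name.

Variant K

Within every device type level Variant E has the higher rate, yet pooled Variant K does — Simpson's reversal.
Device type is downstream of the variant. One should not condition on a consequence of treatment, so the overall rates are the right comparison.
Pooled: Variant E 19.6% vs Variant K 37.5%; Variant K is higher overall.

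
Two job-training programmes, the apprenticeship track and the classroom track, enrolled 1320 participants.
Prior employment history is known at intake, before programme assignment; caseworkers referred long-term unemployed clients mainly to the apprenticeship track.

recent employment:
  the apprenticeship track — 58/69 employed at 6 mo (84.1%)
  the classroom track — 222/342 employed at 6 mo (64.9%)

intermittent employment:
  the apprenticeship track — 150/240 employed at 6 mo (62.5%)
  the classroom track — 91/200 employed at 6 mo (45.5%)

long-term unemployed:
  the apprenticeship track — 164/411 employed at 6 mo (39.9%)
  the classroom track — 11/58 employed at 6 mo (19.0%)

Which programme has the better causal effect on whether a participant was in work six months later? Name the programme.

the apprenticeship track

Within every prior employment history level the apprenticeship track has the higher rate, yet pooled the classroom track does — Simpson's reversal.
Prior employment history satisfies the back-door criterion: it is not a descendant of the programme, and it blocks the spurious path from programme to outcome. Adjusting for it (i.e., using the within-prior employment history rates) gives the causal effect.
Within each level — recent employment: 84.1% vs 64.9%; intermittent employment: 62.5% vs 45.5%; long-term unemployed: 39.9% vs 19.0% — the apprenticeship track is higher every time.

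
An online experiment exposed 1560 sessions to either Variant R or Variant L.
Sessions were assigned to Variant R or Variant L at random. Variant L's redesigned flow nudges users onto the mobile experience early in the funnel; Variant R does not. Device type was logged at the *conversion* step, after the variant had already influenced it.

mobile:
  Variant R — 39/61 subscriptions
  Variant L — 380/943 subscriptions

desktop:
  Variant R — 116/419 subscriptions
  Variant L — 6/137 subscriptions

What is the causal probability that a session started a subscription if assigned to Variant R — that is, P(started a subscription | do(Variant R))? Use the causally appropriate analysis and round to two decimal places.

0.32

Within every device type level Variant R has the higher rate, yet pooled Variant L does — Simpson's reversal.
The distribution of device type is itself part of what the variant does — it is an intermediate outcome. Holding it fixed would remove that part of the effect; the total effect is the pooled difference.
So P(outcome | do(Variant R)) is just the pooled rate for Variant R: 155/480 = 0.323.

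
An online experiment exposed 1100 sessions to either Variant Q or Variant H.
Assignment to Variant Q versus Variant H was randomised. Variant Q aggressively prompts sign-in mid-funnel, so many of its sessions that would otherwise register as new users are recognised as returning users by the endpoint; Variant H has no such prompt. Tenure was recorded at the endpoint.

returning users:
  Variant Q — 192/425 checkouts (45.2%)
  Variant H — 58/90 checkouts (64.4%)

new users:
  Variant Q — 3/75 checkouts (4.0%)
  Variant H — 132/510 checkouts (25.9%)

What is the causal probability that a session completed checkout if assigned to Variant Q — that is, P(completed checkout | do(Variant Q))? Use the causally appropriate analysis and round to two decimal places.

0.39

User tenure lies on the pathway variant → user tenure → outcome, so adjusting for it blocks the indirect effect. For the total causal effect of variant, use the unadjusted pooled rates.
So P(outcome | do(Variant Q)) is just the pooled rate for Variant Q: 195/500 = 0.390.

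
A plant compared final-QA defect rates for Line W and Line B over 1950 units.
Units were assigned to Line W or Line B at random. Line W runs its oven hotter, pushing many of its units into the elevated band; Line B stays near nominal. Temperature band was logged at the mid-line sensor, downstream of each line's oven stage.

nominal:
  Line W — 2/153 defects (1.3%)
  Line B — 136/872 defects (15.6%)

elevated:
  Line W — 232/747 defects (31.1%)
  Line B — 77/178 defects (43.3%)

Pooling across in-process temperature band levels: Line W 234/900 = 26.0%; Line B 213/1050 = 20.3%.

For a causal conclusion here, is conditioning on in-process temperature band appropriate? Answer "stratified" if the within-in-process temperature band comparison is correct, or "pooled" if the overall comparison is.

The distribution of in-process temperature band is itself part of what the line does — it is an intermediate outcome. Holding it fixed would remove that part of the effect; the total effect is the pooled difference.
Pooled: Line W 26.0% vs Line B 20.3%; Line B is lower overall.

pooled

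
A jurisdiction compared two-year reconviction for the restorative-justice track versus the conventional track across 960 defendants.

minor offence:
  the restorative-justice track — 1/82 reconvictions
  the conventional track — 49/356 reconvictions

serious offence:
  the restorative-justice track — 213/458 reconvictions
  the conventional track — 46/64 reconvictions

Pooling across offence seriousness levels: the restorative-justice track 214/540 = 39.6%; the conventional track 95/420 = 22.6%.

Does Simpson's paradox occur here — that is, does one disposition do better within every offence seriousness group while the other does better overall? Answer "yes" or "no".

yes

Within each offence seriousness level (minor offence 1.2% vs 13.8%; serious offence 46.5% vs 71.9%), the restorative-justice track has the lower rate every time. Pooled: 39.6% vs 22.6% — the conventional track has the lower rate overall. The two comparisons disagree.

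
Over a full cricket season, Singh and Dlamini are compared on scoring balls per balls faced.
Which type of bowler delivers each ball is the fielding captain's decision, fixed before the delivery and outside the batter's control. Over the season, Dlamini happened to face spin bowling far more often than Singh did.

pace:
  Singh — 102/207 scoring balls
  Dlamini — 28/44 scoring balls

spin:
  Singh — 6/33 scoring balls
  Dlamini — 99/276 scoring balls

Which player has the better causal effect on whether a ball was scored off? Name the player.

Dlamini

The bowling type-specific comparison favours Dlamini throughout, but the pooled figures favour Singh. The question is whether to condition on bowling type.
The imbalance in bowling type arose from how balls faced were allocated, not from anything the player did; and bowling type independently affects the outcome. The pooled gap is confounded — condition on bowling type.
Within each level — pace: 49.3% vs 63.6%; spin: 18.2% vs 35.9% — Dlamini is higher every time.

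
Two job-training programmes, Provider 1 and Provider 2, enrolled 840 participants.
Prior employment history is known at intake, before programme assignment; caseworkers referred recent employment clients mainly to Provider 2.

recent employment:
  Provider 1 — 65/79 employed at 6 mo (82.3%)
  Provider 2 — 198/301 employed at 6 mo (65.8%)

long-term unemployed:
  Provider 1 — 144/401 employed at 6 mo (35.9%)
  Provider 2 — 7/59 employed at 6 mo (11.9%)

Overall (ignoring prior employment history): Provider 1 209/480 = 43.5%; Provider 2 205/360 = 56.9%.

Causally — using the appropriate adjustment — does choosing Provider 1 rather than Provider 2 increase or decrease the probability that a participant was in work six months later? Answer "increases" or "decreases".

increases

Provider 1 is higher inside every prior employment history stratum but Provider 2 is higher in aggregate. Whether to stratify depends on how prior employment history relates to the programme.
Prior employment history satisfies the back-door criterion: it is not a descendant of the programme, and it blocks the spurious path from programme to outcome. Adjusting for it (i.e., using the within-prior employment history rates) gives the causal effect.
Within each level — recent employment: 82.3% vs 65.8%; long-term unemployed: 35.9% vs 11.9% — Provider 1 is higher every time.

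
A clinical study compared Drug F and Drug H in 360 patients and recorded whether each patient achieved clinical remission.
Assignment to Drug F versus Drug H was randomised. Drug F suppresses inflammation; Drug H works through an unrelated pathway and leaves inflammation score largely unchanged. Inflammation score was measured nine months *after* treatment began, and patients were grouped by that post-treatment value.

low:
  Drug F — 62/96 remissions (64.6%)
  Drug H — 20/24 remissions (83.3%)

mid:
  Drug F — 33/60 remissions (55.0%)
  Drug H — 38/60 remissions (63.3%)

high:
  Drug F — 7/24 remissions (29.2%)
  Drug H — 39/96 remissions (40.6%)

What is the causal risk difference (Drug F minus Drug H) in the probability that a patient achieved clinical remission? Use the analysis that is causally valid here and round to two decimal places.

Within every inflammation score level Drug H has the higher rate, yet pooled Drug F does — Simpson's reversal.
Inflammation score is recorded after the drug and is itself shifted by it — it sits on the causal path from drug to outcome. Conditioning on a mediator would strip out part of the effect we want; the pooled comparison gives the total causal effect.
The causal difference is the pooled difference: 0.567 − 0.539 = +0.028.

+0.03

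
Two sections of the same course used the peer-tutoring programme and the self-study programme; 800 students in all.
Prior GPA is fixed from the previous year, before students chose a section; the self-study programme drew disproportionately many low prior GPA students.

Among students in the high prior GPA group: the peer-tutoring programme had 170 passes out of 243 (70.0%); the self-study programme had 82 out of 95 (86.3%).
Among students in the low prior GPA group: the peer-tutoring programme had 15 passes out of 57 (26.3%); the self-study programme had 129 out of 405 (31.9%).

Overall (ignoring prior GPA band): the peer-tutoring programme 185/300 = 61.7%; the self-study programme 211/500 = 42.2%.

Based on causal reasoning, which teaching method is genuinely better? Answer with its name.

Within every prior GPA band level the self-study programme has the higher rate, yet pooled the peer-tutoring programme does — Simpson's reversal.
Here prior GPA band is a common cause — it drives both which teaching method a case falls under and the outcome. The crude comparison mixes populations; the stratum-specific rates are the causally relevant ones.
Within each level — high prior GPA: 70.0% vs 86.3%; low prior GPA: 26.3% vs 31.9% — the self-study programme is higher every time.

the self-study programme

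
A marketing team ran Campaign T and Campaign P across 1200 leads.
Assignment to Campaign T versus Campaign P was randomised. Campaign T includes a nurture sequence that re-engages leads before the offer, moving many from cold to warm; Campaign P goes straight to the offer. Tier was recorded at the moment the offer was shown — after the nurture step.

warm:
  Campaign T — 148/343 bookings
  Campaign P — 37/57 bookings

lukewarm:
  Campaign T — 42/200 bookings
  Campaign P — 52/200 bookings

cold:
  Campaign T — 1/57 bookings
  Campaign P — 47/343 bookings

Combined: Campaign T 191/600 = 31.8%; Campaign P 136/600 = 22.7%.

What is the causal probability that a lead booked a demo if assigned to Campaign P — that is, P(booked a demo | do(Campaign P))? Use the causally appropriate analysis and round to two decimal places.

0.23

Engagement tier here is a post-treatment variable shaped by the campaign; conditioning on it would introduce bias rather than remove it. The overall comparison is the causal one.
So P(outcome | do(Campaign P)) is just the pooled rate for Campaign P: 136/600 = 0.227.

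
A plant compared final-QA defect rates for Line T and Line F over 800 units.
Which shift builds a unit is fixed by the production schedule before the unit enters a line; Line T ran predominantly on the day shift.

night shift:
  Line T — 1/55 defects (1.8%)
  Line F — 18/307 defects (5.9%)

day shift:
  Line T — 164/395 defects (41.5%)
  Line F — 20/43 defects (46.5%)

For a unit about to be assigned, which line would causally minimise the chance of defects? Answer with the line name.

Line T

Shift satisfies the back-door criterion: it is not a descendant of the line, and it blocks the spurious path from line to outcome. Adjusting for it (i.e., using the within-shift rates) gives the causal effect.
Within each level — night shift: 1.8% vs 5.9%; day shift: 41.5% vs 46.5% — Line T is lower every time.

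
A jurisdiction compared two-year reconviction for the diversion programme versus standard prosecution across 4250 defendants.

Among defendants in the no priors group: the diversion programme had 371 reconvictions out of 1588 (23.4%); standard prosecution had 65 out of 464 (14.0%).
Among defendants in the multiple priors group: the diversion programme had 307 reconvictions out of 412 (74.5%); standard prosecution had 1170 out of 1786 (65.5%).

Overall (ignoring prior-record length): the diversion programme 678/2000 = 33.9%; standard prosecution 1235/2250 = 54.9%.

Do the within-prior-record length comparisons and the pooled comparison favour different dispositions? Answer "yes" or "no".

Within each prior-record length level (no priors 23.4% vs 14.0%; multiple priors 74.5% vs 65.5%), standard prosecution has the lower rate every time. Pooled: 33.9% vs 54.9% — the diversion programme has the lower rate overall. The two comparisons disagree.

yes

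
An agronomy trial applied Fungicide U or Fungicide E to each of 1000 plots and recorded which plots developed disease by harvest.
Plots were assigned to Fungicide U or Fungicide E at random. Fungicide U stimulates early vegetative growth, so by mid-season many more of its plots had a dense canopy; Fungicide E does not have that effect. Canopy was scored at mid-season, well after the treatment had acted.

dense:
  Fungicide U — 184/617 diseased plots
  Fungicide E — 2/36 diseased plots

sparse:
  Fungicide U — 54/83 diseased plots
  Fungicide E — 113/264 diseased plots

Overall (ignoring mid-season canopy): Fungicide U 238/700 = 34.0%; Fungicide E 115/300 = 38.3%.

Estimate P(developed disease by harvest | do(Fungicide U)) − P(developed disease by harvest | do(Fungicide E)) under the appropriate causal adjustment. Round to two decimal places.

-0.04

The distribution of mid-season canopy is itself part of what the fungicide does — it is an intermediate outcome. Holding it fixed would remove that part of the effect; the total effect is the pooled difference.
The causal difference is the pooled difference: 0.340 − 0.383 = -0.043.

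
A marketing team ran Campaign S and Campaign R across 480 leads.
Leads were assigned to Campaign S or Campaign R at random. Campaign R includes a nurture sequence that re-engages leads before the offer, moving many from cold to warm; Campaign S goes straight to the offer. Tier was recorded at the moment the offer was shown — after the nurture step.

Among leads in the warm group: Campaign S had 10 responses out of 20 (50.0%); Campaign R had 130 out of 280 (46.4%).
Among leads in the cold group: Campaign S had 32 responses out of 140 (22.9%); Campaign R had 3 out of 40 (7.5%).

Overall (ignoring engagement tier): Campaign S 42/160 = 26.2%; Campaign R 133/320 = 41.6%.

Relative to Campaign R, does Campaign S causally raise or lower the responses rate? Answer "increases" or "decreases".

decreases

The engagement tier-specific comparison favours Campaign S throughout, but the pooled figures favour Campaign R. The question is whether to condition on engagement tier.
Engagement tier is recorded after the campaign and is itself shifted by it — it sits on the causal path from campaign to outcome. Conditioning on a mediator would strip out part of the effect we want; the pooled comparison gives the total causal effect.
Pooled: Campaign S 26.2% vs Campaign R 41.6%; Campaign R is higher overall.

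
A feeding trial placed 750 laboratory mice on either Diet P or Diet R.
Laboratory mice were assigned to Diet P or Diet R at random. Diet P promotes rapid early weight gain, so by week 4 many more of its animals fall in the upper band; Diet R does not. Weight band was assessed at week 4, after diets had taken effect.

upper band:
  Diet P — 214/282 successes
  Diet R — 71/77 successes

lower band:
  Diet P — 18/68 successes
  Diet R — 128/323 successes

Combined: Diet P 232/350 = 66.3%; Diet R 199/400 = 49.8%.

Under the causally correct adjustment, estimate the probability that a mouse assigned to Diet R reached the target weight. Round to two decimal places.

0.50

Because the diet influences week-4 weight band, week-4 weight band is a post-treatment mediator, not a confounder. Stratifying on it would bias the estimate; the causal effect is the crude pooled difference.
So P(outcome | do(Diet R)) is just the pooled rate for Diet R: 199/400 = 0.497.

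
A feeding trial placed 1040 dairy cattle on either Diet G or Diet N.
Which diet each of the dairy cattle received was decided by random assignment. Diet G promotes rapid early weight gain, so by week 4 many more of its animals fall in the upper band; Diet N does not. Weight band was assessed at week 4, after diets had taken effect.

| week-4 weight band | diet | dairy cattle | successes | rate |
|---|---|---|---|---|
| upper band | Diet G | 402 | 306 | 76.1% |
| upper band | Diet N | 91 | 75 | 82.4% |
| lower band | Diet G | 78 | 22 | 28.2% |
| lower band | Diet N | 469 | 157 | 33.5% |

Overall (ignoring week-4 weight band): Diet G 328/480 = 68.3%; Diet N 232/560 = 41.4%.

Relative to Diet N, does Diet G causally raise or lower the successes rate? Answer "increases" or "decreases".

Week-4 weight band is recorded after the diet and is itself shifted by it — it sits on the causal path from diet to outcome. Conditioning on a mediator would strip out part of the effect we want; the pooled comparison gives the total causal effect.
Pooled: Diet G 68.3% vs Diet N 41.4%; Diet G is higher overall.

increases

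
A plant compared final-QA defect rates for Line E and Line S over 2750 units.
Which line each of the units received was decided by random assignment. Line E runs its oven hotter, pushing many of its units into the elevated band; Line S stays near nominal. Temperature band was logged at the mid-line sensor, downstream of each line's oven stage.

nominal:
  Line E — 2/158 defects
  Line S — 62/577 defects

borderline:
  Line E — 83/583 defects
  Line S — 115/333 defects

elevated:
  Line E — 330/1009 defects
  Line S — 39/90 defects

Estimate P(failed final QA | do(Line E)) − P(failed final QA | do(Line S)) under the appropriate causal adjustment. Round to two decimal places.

+0.02

The distribution of in-process temperature band is itself part of what the line does — it is an intermediate outcome. Holding it fixed would remove that part of the effect; the total effect is the pooled difference.
The causal difference is the pooled difference: 0.237 − 0.216 = +0.021.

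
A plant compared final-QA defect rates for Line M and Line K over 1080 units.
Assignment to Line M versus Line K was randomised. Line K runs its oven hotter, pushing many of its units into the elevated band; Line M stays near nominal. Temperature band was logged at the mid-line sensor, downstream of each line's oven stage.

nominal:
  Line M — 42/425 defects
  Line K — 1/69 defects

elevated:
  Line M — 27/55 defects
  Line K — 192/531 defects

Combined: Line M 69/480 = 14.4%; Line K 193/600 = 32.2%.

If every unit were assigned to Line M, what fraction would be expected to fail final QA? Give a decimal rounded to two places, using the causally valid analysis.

Within every in-process temperature band level Line K has the lower rate, yet pooled Line M does — Simpson's reversal.
In-process temperature band is downstream of the line. One should not condition on a consequence of treatment, so the overall rates are the right comparison.
So P(outcome | do(Line M)) is just the pooled rate for Line M: 69/480 = 0.144.

0.14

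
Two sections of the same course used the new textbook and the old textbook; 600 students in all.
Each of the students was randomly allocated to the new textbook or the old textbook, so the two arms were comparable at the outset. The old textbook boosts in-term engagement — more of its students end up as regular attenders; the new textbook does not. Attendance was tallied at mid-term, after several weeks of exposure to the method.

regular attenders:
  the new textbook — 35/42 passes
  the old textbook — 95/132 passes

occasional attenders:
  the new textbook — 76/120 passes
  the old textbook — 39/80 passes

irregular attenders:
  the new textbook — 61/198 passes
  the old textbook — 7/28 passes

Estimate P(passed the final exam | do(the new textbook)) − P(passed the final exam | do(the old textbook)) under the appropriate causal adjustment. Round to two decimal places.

-0.11

the new textbook is higher inside every mid-term attendance stratum but the old textbook is higher in aggregate. Whether to stratify depends on how mid-term attendance relates to the teaching method.
Mid-term attendance is recorded after the teaching method and is itself shifted by it — it sits on the causal path from teaching method to outcome. Conditioning on a mediator would strip out part of the effect we want; the pooled comparison gives the total causal effect.
The causal difference is the pooled difference: 0.478 − 0.588 = -0.110.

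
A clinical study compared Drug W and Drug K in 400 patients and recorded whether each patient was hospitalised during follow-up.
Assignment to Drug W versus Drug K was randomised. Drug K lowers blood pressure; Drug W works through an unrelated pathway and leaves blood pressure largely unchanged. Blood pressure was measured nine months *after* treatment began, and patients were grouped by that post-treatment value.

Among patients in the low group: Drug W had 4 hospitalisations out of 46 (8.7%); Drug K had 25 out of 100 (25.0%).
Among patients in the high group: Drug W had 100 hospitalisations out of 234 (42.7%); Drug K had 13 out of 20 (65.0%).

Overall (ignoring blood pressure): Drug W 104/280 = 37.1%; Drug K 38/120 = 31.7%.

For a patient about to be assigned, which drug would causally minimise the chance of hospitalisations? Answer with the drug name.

Drug K

The blood pressure-specific comparison favours Drug W throughout, but the pooled figures favour Drug K. The question is whether to condition on blood pressure.
Blood pressure lies on the pathway drug → blood pressure → outcome, so adjusting for it blocks the indirect effect. For the total causal effect of drug, use the unadjusted pooled rates.
Pooled: Drug W 37.1% vs Drug K 31.7%; Drug K is lower overall.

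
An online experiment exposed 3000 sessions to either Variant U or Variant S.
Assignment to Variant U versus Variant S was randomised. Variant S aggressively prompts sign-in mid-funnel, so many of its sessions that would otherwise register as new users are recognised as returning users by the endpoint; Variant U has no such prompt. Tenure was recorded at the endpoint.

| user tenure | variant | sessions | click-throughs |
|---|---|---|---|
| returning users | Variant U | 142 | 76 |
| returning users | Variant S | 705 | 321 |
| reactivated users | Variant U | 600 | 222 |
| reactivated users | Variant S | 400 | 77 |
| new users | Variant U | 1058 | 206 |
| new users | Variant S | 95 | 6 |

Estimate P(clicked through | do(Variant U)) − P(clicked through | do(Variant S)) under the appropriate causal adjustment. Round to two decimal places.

-0.06

The user tenure-specific comparison favours Variant U throughout, but the pooled figures favour Variant S. The question is whether to condition on user tenure.
User tenure is downstream of the variant. One should not condition on a consequence of treatment, so the overall rates are the right comparison.
The causal difference is the pooled difference: 0.280 − 0.337 = -0.057.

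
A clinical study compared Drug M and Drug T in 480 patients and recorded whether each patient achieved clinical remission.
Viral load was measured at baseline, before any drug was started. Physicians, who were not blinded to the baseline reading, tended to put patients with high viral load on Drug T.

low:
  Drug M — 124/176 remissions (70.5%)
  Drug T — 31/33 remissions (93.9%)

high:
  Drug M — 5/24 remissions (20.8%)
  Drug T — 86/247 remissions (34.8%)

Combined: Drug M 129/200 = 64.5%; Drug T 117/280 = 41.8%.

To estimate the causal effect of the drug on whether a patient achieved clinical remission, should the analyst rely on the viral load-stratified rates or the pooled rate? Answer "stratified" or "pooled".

Here viral load is a common cause — it drives both which drug a case falls under and the outcome. The crude comparison mixes populations; the stratum-specific rates are the causally relevant ones.
Within each level — low: 70.5% vs 93.9%; high: 20.8% vs 34.8% — Drug T is higher every time.

stratified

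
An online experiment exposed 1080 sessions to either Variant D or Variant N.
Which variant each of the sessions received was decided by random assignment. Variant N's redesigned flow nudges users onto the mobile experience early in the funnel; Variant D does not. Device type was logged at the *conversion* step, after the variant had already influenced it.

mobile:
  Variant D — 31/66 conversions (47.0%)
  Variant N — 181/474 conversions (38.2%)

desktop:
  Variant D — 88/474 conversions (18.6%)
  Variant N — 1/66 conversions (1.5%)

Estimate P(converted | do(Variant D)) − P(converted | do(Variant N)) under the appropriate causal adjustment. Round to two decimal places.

-0.12

The device type-specific comparison favours Variant D throughout, but the pooled figures favour Variant N. The question is whether to condition on device type.
Stratifying would compare variants among sessions the variants themselves sorted into device type groups — a form of selection on an intermediate. The unconditioned pooled rates give the total causal effect.
The causal difference is the pooled difference: 0.220 − 0.337 = -0.117.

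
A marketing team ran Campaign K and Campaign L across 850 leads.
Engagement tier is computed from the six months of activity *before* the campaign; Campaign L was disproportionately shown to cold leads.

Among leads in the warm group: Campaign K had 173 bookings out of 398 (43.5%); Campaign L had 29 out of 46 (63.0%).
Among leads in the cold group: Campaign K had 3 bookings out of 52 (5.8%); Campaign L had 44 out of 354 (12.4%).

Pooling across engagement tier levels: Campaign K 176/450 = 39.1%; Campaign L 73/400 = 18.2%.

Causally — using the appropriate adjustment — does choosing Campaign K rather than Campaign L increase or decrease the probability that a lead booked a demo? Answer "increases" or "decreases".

decreases

Engagement tier differs across campaigns for reasons unrelated to any effect of the campaign itself, and it separately predicts the outcome — a classic confounder. We must compare within engagement tier levels.
Within each level — warm: 43.5% vs 63.0%; cold: 5.8% vs 12.4% — Campaign L is higher every time.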